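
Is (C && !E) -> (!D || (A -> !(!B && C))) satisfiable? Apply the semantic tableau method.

Initial set: {((C && !E) -> (!D || (A -> !(!B && C))))}.
((C && !E) -> (!D || (A -> !(!B && C)))): β-rule — branch into !(C && !E)  //  (!D || (A -> !(!B && C))).
  branch 1 (add !(C && !E)):
    !(C && !E): β-rule — branch into !C  //  !!E.
      branch 1.1 (add !C):
        ○ open, literals {C=F}.
      branch 1.2 (add !!E):
        ○ open, literals {E=T}.
  branch 2 (add (!D || (A -> !(!B && C)))):
    (!D || (A -> !(!B && C))): β-rule — branch into !D  //  (A -> !(!B && C)).
      branch 2.1 (add !D):
        ○ open, literals {D=F}.
      branch 2.2 (add (A -> !(!B && C))):
        (A -> !(!B && C)): β-rule — branch into !A  //  !(!B && C).
          branch 2.2.1 (add !A):
            ○ open, literals {A=F}.
          branch 2.2.2 (add !(!B && C)):
            !(!B && C): β-rule — branch into !!B  //  !C.
              branch 2.2.2.1 (add !!B):
                ○ open, literals {B=T}.
              branch 2.2.2.2 (add !C):
                ○ open, literals {C=F}.
0 branches closed, 6 open.
An open branch gives a satisfying assignment: C=F.

Satisfiable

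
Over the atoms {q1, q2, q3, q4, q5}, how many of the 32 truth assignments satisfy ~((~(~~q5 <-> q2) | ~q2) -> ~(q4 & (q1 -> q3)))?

Initial set: {~((~(~~q5 <-> q2) | ~q2) -> ~(q4 & (q1 -> q3)))}.
~((~(~~q5 <-> q2) | ~q2) -> ~(q4 & (q1 -> q3))): α-rule — add (~(~~q5 <-> q2) | ~q2), ~~(q4 & (q1 -> q3)).
~~(q4 & (q1 -> q3)): α-rule — add q4, (q1 -> q3).
(~(~~q5 <-> q2) | ~q2): β-rule — branch into ~(~~q5 <-> q2)  //  ~q2.
  branch 1 (add ~(~~q5 <-> q2)):
    (q1 -> q3): β-rule — branch into ~q1  //  q3.
      branch 1.1 (add ~q1):
        ~(~~q5 <-> q2): β-rule — branch into ~~q5, ~q2  //  ~~~q5, q2.
          branch 1.1.1 (add ~~q5, ~q2):
            ~~q5: drop double negation, giving q5.
            ○ open, literals {q1=F, q2=F, q4=T, q5=T}.
          branch 1.1.2 (add ~~~q5, q2):
            ~~~q5: drop double negation, giving ~q5.
            ○ open, literals {q1=F, q2=T, q4=T, q5=F}.
      branch 1.2 (add q3):
        ~(~~q5 <-> q2): β-rule — branch into ~~q5, ~q2  //  ~~~q5, q2.
          branch 1.2.1 (add ~~q5, ~q2):
            ~~q5: drop double negation, giving q5.
            ○ open, literals {q2=F, q3=T, q4=T, q5=T}.
          branch 1.2.2 (add ~~~q5, q2):
            ~~~q5: drop double negation, giving ~q5.
            ○ open, literals {q2=T, q3=T, q4=T, q5=F}.
  branch 2 (add ~q2):
    (q1 -> q3): β-rule — branch into ~q1  //  q3.
      branch 2.1 (add ~q1):
        ○ open, literals {q1=F, q2=F, q4=T}.
      branch 2.2 (add q3):
        ○ open, literals {q2=F, q3=T, q4=T}.
0 branches closed, 6 open.
Each open branch fixes some atoms; the unmentioned ones are free. Counting distinct full assignments: branch {q1=F, q2=F, q4=T, q5=T} (q3) contributes 2 new; branch {q1=F, q2=T, q4=T, q5=F} (q3) contributes 2 new; branch {q2=F, q3=T, q4=T, q5=T} (q1) contributes 1 new; branch {q2=T, q3=T, q4=T, q5=F} (q1) contributes 1 new; branch {q1=F, q2=F, q4=T} (q3, q5) contributes 2 new; branch {q2=F, q3=T, q4=T} (q1, q5) contributes 1 new. Total: 9.

9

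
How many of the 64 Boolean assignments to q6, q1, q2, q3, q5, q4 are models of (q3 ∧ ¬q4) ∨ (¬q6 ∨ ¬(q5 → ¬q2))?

46

Initial set: {((q3 ∧ ¬q4) ∨ (¬q6 ∨ ¬(q5 → ¬q2)))}.
((q3 ∧ ¬q4) ∨ (¬q6 ∨ ¬(q5 → ¬q2))): β-rule — branch into (q3 ∧ ¬q4)  //  (¬q6 ∨ ¬(q5 → ¬q2)).
  branch 1 (add (q3 ∧ ¬q4)):
    (q3 ∧ ¬q4): α-rule — add q3, ¬q4.
    ○ open, literals {q3=1, q4=0}.
  branch 2 (add (¬q6 ∨ ¬(q5 → ¬q2))):
    (¬q6 ∨ ¬(q5 → ¬q2)): β-rule — branch into ¬q6  //  ¬(q5 → ¬q2).
      branch 2.1 (add ¬q6):
        ○ open, literals {q6=0}.
      branch 2.2 (add ¬(q5 → ¬q2)):
        ¬(q5 → ¬q2): α-rule — add q5, ¬¬q2.
        ○ open, literals {q2=1, q5=1}.
0 branches closed, 3 open.
Each open branch fixes some atoms; the unmentioned ones are free. Counting distinct full assignments: branch {q3=1, q4=0} (q6, q1, q2, q5) contributes 16 new; branch {q6=0} (q1, q2, q3, q5, q4) contributes 24 new; branch {q2=1, q5=1} (q6, q1, q3, q4) contributes 6 new. Total: 46.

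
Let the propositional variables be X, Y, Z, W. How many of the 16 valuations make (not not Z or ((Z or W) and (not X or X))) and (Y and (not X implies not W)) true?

4

Initial set: {((not not Z or ((Z or W) and (not X or X))) and (Y and (not X implies not W)))}.
((not not Z or ((Z or W) and (not X or X))) and (Y and (not X implies not W))): α-rule — add (not not Z or ((Z or W) and (not X or X))), (Y and (not X implies not W)).
(Y and (not X implies not W)): α-rule — add Y, (not X implies not W).
(not not Z or ((Z or W) and (not X or X))): β-rule — branch into not not Z  //  ((Z or W) and (not X or X)).
  branch 1 (add not not Z):
    not not Z: drop double negation, giving Z.
    (not X implies not W): β-rule — branch into not not X  //  not W.
      branch 1.1 (add not not X):
        ○ open, literals {X=1, Y=1, Z=1}.
      branch 1.2 (add not W):
        ○ open, literals {W=0, Y=1, Z=1}.
  branch 2 (add ((Z or W) and (not X or X))):
    ((Z or W) and (not X or X)): α-rule — add (Z or W), (not X or X).
    (not X implies not W): β-rule — branch into not not X  //  not W.
      branch 2.1 (add not not X):
        (Z or W): β-rule — branch into Z  //  W.
          branch 2.1.1 (add Z):
            (not X or X): β-rule — branch into not X  //  X.
              branch 2.1.1.1 (add not X):
                × closes — contains both X and not X.
              branch 2.1.1.2 (add X):
                ○ open, literals {X=1, Y=1, Z=1}.
          branch 2.1.2 (add W):
            (not X or X): β-rule — branch into not X  //  X.
              branch 2.1.2.1 (add not X):
                × closes — contains both X and not X.
              branch 2.1.2.2 (add X):
                ○ open, literals {W=1, X=1, Y=1}.
      branch 2.2 (add not W):
        (Z or W): β-rule — branch into Z  //  W.
          branch 2.2.1 (add Z):
            (not X or X): β-rule — branch into not X  //  X.
              branch 2.2.1.1 (add not X):
                ○ open, literals {W=0, X=0, Y=1, Z=1}.
              branch 2.2.1.2 (add X):
                ○ open, literals {W=0, X=1, Y=1, Z=1}.
          branch 2.2.2 (add W):
            × closes — contains both W and not W.
3 branches closed, 6 open.
Each open branch fixes some atoms; the unmentioned ones are free. Counting distinct full assignments: branch {X=1, Y=1, Z=1} (W) contributes 2 new; branch {W=0, Y=1, Z=1} (X) contributes 1 new; branch {X=1, Y=1, Z=1} (W) contributes 0 new; branch {W=1, X=1, Y=1} (Z) contributes 1 new; branch {W=0, X=0, Y=1, Z=1} (none free) contributes 0 new; branch {W=0, X=1, Y=1, Z=1} (none free) contributes 0 new. Total: 4.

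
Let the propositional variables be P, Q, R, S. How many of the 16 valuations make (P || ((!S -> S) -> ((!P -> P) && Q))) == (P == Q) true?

8

Initial set: {((P || ((!S -> S) -> ((!P -> P) && Q))) == (P == Q))}.
((P || ((!S -> S) -> ((!P -> P) && Q))) == (P == Q)): β-rule — branch into (P || ((!S -> S) -> ((!P -> P) && Q))), (P == Q)  //  !(P || ((!S -> S) -> ((!P -> P) && Q))), !(P == Q).
  branch 1 (add (P || ((!S -> S) -> ((!P -> P) && Q))), (P == Q)):
    (P || ((!S -> S) -> ((!P -> P) && Q))): β-rule — branch into P  //  ((!S -> S) -> ((!P -> P) && Q)).
      branch 1.1 (add P):
        (P == Q): β-rule — branch into P, Q  //  !P, !Q.
          branch 1.1.1 (add P, Q):
            ○ open, literals {P=1, Q=1}.
          branch 1.1.2 (add !P, !Q):
            × closes — contains both P and !P.
      branch 1.2 (add ((!S -> S) -> ((!P -> P) && Q))):
        (P == Q): β-rule — branch into P, Q  //  !P, !Q.
          branch 1.2.1 (add P, Q):
            ((!S -> S) -> ((!P -> P) && Q)): β-rule — branch into !(!S -> S)  //  ((!P -> P) && Q).
              branch 1.2.1.1 (add !(!S -> S)):
                !(!S -> S): α-rule — add !S, !S.
                ○ open, literals {P=1, Q=1, S=0}.
              branch 1.2.1.2 (add ((!P -> P) && Q)):
                ((!P -> P) && Q): α-rule — add (!P -> P), Q.
                (!P -> P): β-rule — branch into !!P  //  P.
                  branch 1.2.1.2.1 (add !!P):
                    ○ open, literals {P=1, Q=1}.
                  branch 1.2.1.2.2 (add P):
                    ○ open, literals {P=1, Q=1}.
          branch 1.2.2 (add !P, !Q):
            ((!S -> S) -> ((!P -> P) && Q)): β-rule — branch into !(!S -> S)  //  ((!P -> P) && Q).
              branch 1.2.2.1 (add !(!S -> S)):
                !(!S -> S): α-rule — add !S, !S.
                ○ open, literals {P=0, Q=0, S=0}.
              branch 1.2.2.2 (add ((!P -> P) && Q)):
                ((!P -> P) && Q): α-rule — add (!P -> P), Q.
                × closes — contains both Q and !Q.
  branch 2 (add !(P || ((!S -> S) -> ((!P -> P) && Q))), !(P == Q)):
    !(P || ((!S -> S) -> ((!P -> P) && Q))): α-rule — add !P, !((!S -> S) -> ((!P -> P) && Q)).
    !((!S -> S) -> ((!P -> P) && Q)): α-rule — add (!S -> S), !((!P -> P) && Q).
    !(P == Q): β-rule — branch into P, !Q  //  !P, Q.
      branch 2.1 (add P, !Q):
        × closes — contains both P and !P.
      branch 2.2 (add !P, Q):
        (!S -> S): β-rule — branch into !!S  //  S.
          branch 2.2.1 (add !!S):
            !((!P -> P) && Q): β-rule — branch into !(!P -> P)  //  !Q.
              branch 2.2.1.1 (add !(!P -> P)):
                !(!P -> P): α-rule — add !P, !P.
                ○ open, literals {P=0, Q=1, S=1}.
              branch 2.2.1.2 (add !Q):
                × closes — contains both Q and !Q.
          branch 2.2.2 (add S):
            !((!P -> P) && Q): β-rule — branch into !(!P -> P)  //  !Q.
              branch 2.2.2.1 (add !(!P -> P)):
                !(!P -> P): α-rule — add !P, !P.
                ○ open, literals {P=0, Q=1, S=1}.
              branch 2.2.2.2 (add !Q):
                × closes — contains both Q and !Q.
5 branches closed, 7 open.
Each open branch fixes some atoms; the unmentioned ones are free. Counting distinct full assignments: branch {P=1, Q=1} (R, S) contributes 4 new; branch {P=1, Q=1, S=0} (R) contributes 0 new; branch {P=1, Q=1} (R, S) contributes 0 new; branch {P=1, Q=1} (R, S) contributes 0 new; branch {P=0, Q=0, S=0} (R) contributes 2 new; branch {P=0, Q=1, S=1} (R) contributes 2 new; branch {P=0, Q=1, S=1} (R) contributes 0 new. Total: 8.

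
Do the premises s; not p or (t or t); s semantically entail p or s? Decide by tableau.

Initial set: {s; (not p or (t or t)); s; not (p or s)}.
not (p or s): α-rule — add not p, not s.
× closes — contains both s and not s.
All 1 branch closes.
Every branch closed, so the premises entail the conclusion.

Yes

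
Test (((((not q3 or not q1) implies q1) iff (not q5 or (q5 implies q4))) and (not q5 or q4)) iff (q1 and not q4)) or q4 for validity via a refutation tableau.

Assume the negation and expand:
Initial set: {F ((((((not q3 or not q1) implies q1) iff (not q5 or (q5 implies q4))) and (not q5 or q4)) iff (q1 and not q4)) or q4)}.
F ((((((not q3 or not q1) implies q1) iff (not q5 or (q5 implies q4))) and (not q5 or q4)) iff (q1 and not q4)) or q4): α-rule — add F (((((not q3 or not q1) implies q1) iff (not q5 or (q5 implies q4))) and (not q5 or q4)) iff (q1 and not q4)), F q4.
F (((((not q3 or not q1) implies q1) iff (not q5 or (q5 implies q4))) and (not q5 or q4)) iff (q1 and not q4)): β-rule — branch into T ((((not q3 or not q1) implies q1) iff (not q5 or (q5 implies q4))) and (not q5 or q4)), F (q1 and not q4)  //  F ((((not q3 or not q1) implies q1) iff (not q5 or (q5 implies q4))) and (not q5 or q4)), T (q1 and not q4).
  branch 1 (add T ((((not q3 or not q1) implies q1) iff (not q5 or (q5 implies q4))) and (not q5 or q4)), F (q1 and not q4)):
    T ((((not q3 or not q1) implies q1) iff (not q5 or (q5 implies q4))) and (not q5 or q4)): α-rule — add T (((not q3 or not q1) implies q1) iff (not q5 or (q5 implies q4))), T (not q5 or q4).
    F (q1 and not q4): β-rule — branch into F q1  //  F not q4.
      branch 1.1 (add F q1):
        T (((not q3 or not q1) implies q1) iff (not q5 or (q5 implies q4))): β-rule — branch into T ((not q3 or not q1) implies q1), T (not q5 or (q5 implies q4))  //  F ((not q3 or not q1) implies q1), F (not q5 or (q5 implies q4)).
          branch 1.1.1 (add T ((not q3 or not q1) implies q1), T (not q5 or (q5 implies q4))):
            T (not q5 or q4): β-rule — branch into T not q5  //  T q4.
              branch 1.1.1.1 (add T not q5):
                T ((not q3 or not q1) implies q1): β-rule — branch into F (not q3 or not q1)  //  T q1.
                  branch 1.1.1.1.1 (add F (not q3 or not q1)):
                    F (not q3 or not q1): α-rule — add F not q3, F not q1.
                    × closes — contains both q1 and not q1.
                  branch 1.1.1.1.2 (add T q1):
                    × closes — contains both q1 and not q1.
              branch 1.1.1.2 (add T q4):
                × closes — contains both q4 and not q4.
          branch 1.1.2 (add F ((not q3 or not q1) implies q1), F (not q5 or (q5 implies q4))):
            F ((not q3 or not q1) implies q1): α-rule — add T (not q3 or not q1), F q1.
            F (not q5 or (q5 implies q4)): α-rule — add F not q5, F (q5 implies q4).
            F (q5 implies q4): α-rule — add T q5, F q4.
            T (not q5 or q4): β-rule — branch into T not q5  //  T q4.
              branch 1.1.2.1 (add T not q5):
                × closes — contains both q5 and not q5.
              branch 1.1.2.2 (add T q4):
                × closes — contains both q4 and not q4.
      branch 1.2 (add F not q4):
        × closes — contains both q4 and not q4.
  branch 2 (add F ((((not q3 or not q1) implies q1) iff (not q5 or (q5 implies q4))) and (not q5 or q4)), T (q1 and not q4)):
    T (q1 and not q4): α-rule — add T q1, T not q4.
    F ((((not q3 or not q1) implies q1) iff (not q5 or (q5 implies q4))) and (not q5 or q4)): β-rule — branch into F (((not q3 or not q1) implies q1) iff (not q5 or (q5 implies q4)))  //  F (not q5 or q4).
      branch 2.1 (add F (((not q3 or not q1) implies q1) iff (not q5 or (q5 implies q4)))):
        F (((not q3 or not q1) implies q1) iff (not q5 or (q5 implies q4))): β-rule — branch into T ((not q3 or not q1) implies q1), F (not q5 or (q5 implies q4))  //  F ((not q3 or not q1) implies q1), T (not q5 or (q5 implies q4)).
          branch 2.1.1 (add T ((not q3 or not q1) implies q1), F (not q5 or (q5 implies q4))):
            F (not q5 or (q5 implies q4)): α-rule — add F not q5, F (q5 implies q4).
            F (q5 implies q4): α-rule — add T q5, F q4.
            T ((not q3 or not q1) implies q1): β-rule — branch into F (not q3 or not q1)  //  T q1.
              branch 2.1.1.1 (add F (not q3 or not q1)):
                F (not q3 or not q1): α-rule — add F not q3, F not q1.
                ○ open, literals {q1=true, q3=true, q4=false, q5=true}.
              branch 2.1.1.2 (add T q1):
                ○ open, literals {q1=true, q4=false, q5=true}.
          branch 2.1.2 (add F ((not q3 or not q1) implies q1), T (not q5 or (q5 implies q4))):
            F ((not q3 or not q1) implies q1): α-rule — add T (not q3 or not q1), F q1.
            × closes — contains both q1 and not q1.
      branch 2.2 (add F (not q5 or q4)):
        F (not q5 or q4): α-rule — add F not q5, F q4.
        ○ open, literals {q1=true, q4=false, q5=true}.
7 branches closed, 3 open.
An open branch gives a countermodel: q1=true, q3=true, q4=false, q5=true (unmentioned atoms arbitrary); under it the original formula is false.

Not valid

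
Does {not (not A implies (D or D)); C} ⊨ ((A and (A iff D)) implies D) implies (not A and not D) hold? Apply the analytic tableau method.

Initial set: {T not (not A implies (D or D)); T C; F (((A and (A iff D)) implies D) implies (not A and not D))}.
T not (not A implies (D or D)): α-rule — add T not A, F (D or D).
F (((A and (A iff D)) implies D) implies (not A and not D)): α-rule — add T ((A and (A iff D)) implies D), F (not A and not D).
F (D or D): α-rule — add F D, F D.
T ((A and (A iff D)) implies D): β-rule — branch into F (A and (A iff D))  //  T D.
  branch 1 (add F (A and (A iff D))):
    F (not A and not D): β-rule — branch into F not A  //  F not D.
      branch 1.1 (add F not A):
        × closes — contains both A and not A.
      branch 1.2 (add F not D):
        × closes — contains both D and not D.
  branch 2 (add T D):
    × closes — contains both D and not D.
All 3 branches close.
Every branch closed, so the premises entail the conclusion.

Yes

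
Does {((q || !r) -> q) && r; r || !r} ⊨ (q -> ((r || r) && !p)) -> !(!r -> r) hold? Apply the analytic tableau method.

No

Initial set: {(((q || !r) -> q) && r); (r || !r); !((q -> ((r || r) && !p)) -> !(!r -> r))}.
(((q || !r) -> q) && r): α-rule — add ((q || !r) -> q), r.
!((q -> ((r || r) && !p)) -> !(!r -> r)): α-rule — add (q -> ((r || r) && !p)), !!(!r -> r).
(r || !r): β-rule — branch into r  //  !r.
  branch 1 (add r):
    ((q || !r) -> q): β-rule — branch into !(q || !r)  //  q.
      branch 1.1 (add !(q || !r)):
        !(q || !r): α-rule — add !q, !!r.
        (q -> ((r || r) && !p)): β-rule — branch into !q  //  ((r || r) && !p).
          branch 1.1.1 (add !q):
            !!(!r -> r): β-rule — branch into !!r  //  r.
              branch 1.1.1.1 (add !!r):
                ○ open, literals {q=0, r=1}.
              branch 1.1.1.2 (add r):
                ○ open, literals {q=0, r=1}.
          branch 1.1.2 (add ((r || r) && !p)):
            ((r || r) && !p): α-rule — add (r || r), !p.
            !!(!r -> r): β-rule — branch into !!r  //  r.
              branch 1.1.2.1 (add !!r):
                (r || r): β-rule — branch into r  //  r.
                  branch 1.1.2.1.1 (add r):
                    ○ open, literals {p=0, q=0, r=1}.
                  branch 1.1.2.1.2 (add r):
                    ○ open, literals {p=0, q=0, r=1}.
              branch 1.1.2.2 (add r):
                (r || r): β-rule — branch into r  //  r.
                  branch 1.1.2.2.1 (add r):
                    ○ open, literals {p=0, q=0, r=1}.
                  branch 1.1.2.2.2 (add r):
                    ○ open, literals {p=0, q=0, r=1}.
      branch 1.2 (add q):
        (q -> ((r || r) && !p)): β-rule — branch into !q  //  ((r || r) && !p).
          branch 1.2.1 (add !q):
            × closes — contains both q and !q.
          branch 1.2.2 (add ((r || r) && !p)):
            ((r || r) && !p): α-rule — add (r || r), !p.
            !!(!r -> r): β-rule — branch into !!r  //  r.
              branch 1.2.2.1 (add !!r):
                (r || r): β-rule — branch into r  //  r.
                  branch 1.2.2.1.1 (add r):
                    ○ open, literals {p=0, q=1, r=1}.
                  branch 1.2.2.1.2 (add r):
                    ○ open, literals {p=0, q=1, r=1}.
              branch 1.2.2.2 (add r):
                (r || r): β-rule — branch into r  //  r.
                  branch 1.2.2.2.1 (add r):
                    ○ open, literals {p=0, q=1, r=1}.
                  branch 1.2.2.2.2 (add r):
                    ○ open, literals {p=0, q=1, r=1}.
  branch 2 (add !r):
    × closes — contains both r and !r.
2 branches closed, 10 open.
An open branch gives a countermodel: q=0, r=1 (unmentioned atoms arbitrary); the premises hold there but the conclusion fails.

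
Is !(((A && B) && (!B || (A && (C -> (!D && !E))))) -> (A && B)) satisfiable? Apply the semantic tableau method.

Unsatisfiable

Initial set: {!(((A && B) && (!B || (A && (C -> (!D && !E))))) -> (A && B))}.
!(((A && B) && (!B || (A && (C -> (!D && !E))))) -> (A && B)): α-rule — add ((A && B) && (!B || (A && (C -> (!D && !E))))), !(A && B).
((A && B) && (!B || (A && (C -> (!D && !E))))): α-rule — add (A && B), (!B || (A && (C -> (!D && !E)))).
(A && B): α-rule — add A, B.
!(A && B): β-rule — branch into !A  //  !B.
  branch 1 (add !A):
    × closes — contains both A and !A.
  branch 2 (add !B):
    × closes — contains both B and !B.
All 2 branches close.
Every branch closed; the formula is unsatisfiable.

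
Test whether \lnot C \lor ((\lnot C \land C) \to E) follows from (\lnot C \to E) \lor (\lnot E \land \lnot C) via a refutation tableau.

Initial set: {T ((\lnot C \to E) \lor (\lnot E \land \lnot C)); F (\lnot C \lor ((\lnot C \land C) \to E))}.
F (\lnot C \lor ((\lnot C \land C) \to E)): α-rule — add F \lnot C, F ((\lnot C \land C) \to E).
F ((\lnot C \land C) \to E): α-rule — add T (\lnot C \land C), F E.
T (\lnot C \land C): α-rule — add T \lnot C, T C.
× closes — contains both C and \lnot C.
All 1 branch closes.
Every branch closed, so the premises entail the conclusion.

Yes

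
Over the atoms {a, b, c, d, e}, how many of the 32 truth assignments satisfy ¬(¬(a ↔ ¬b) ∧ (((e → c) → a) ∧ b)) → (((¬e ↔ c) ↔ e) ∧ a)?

Initial set: {(¬(¬(a ↔ ¬b) ∧ (((e → c) → a) ∧ b)) → (((¬e ↔ c) ↔ e) ∧ a))}.
(¬(¬(a ↔ ¬b) ∧ (((e → c) → a) ∧ b)) → (((¬e ↔ c) ↔ e) ∧ a)): β-rule — branch into ¬¬(¬(a ↔ ¬b) ∧ (((e → c) → a) ∧ b))  //  (((¬e ↔ c) ↔ e) ∧ a).
  branch 1 (add ¬¬(¬(a ↔ ¬b) ∧ (((e → c) → a) ∧ b))):
    ¬¬(¬(a ↔ ¬b) ∧ (((e → c) → a) ∧ b)): α-rule — add ¬(a ↔ ¬b), (((e → c) → a) ∧ b).
    (((e → c) → a) ∧ b): α-rule — add ((e → c) → a), b.
    ¬(a ↔ ¬b): β-rule — branch into a, ¬¬b  //  ¬a, ¬b.
      branch 1.1 (add a, ¬¬b):
        ((e → c) → a): β-rule — branch into ¬(e → c)  //  a.
          branch 1.1.1 (add ¬(e → c)):
            ¬(e → c): α-rule — add e, ¬c.
            ○ open, literals {a=true, b=true, c=false, e=true}.
          branch 1.1.2 (add a):
            ○ open, literals {a=true, b=true}.
      branch 1.2 (add ¬a, ¬b):
        × closes — contains both b and ¬b.
  branch 2 (add (((¬e ↔ c) ↔ e) ∧ a)):
    (((¬e ↔ c) ↔ e) ∧ a): α-rule — add ((¬e ↔ c) ↔ e), a.
    ((¬e ↔ c) ↔ e): β-rule — branch into (¬e ↔ c), e  //  ¬(¬e ↔ c), ¬e.
      branch 2.1 (add (¬e ↔ c), e):
        (¬e ↔ c): β-rule — branch into ¬e, c  //  ¬¬e, ¬c.
          branch 2.1.1 (add ¬e, c):
            × closes — contains both e and ¬e.
          branch 2.1.2 (add ¬¬e, ¬c):
            ○ open, literals {a=true, c=false, e=true}.
      branch 2.2 (add ¬(¬e ↔ c), ¬e):
        ¬(¬e ↔ c): β-rule — branch into ¬e, ¬c  //  ¬¬e, c.
          branch 2.2.1 (add ¬e, ¬c):
            ○ open, literals {a=true, c=false, e=false}.
          branch 2.2.2 (add ¬¬e, c):
            × closes — contains both e and ¬e.
3 branches closed, 4 open.
Each open branch fixes some atoms; the unmentioned ones are free. Counting distinct full assignments: branch {a=true, b=true, c=false, e=true} (d) contributes 2 new; branch {a=true, b=true} (c, d, e) contributes 6 new; branch {a=true, c=false, e=true} (b, d) contributes 2 new; branch {a=true, c=false, e=false} (b, d) contributes 2 new. Total: 12.

12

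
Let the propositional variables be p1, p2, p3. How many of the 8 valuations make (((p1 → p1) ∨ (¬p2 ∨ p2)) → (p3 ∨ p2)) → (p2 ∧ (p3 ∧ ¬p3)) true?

Initial set: {T ((((p1 → p1) ∨ (¬p2 ∨ p2)) → (p3 ∨ p2)) → (p2 ∧ (p3 ∧ ¬p3)))}.
T ((((p1 → p1) ∨ (¬p2 ∨ p2)) → (p3 ∨ p2)) → (p2 ∧ (p3 ∧ ¬p3))): β-rule — branch into F (((p1 → p1) ∨ (¬p2 ∨ p2)) → (p3 ∨ p2))  //  T (p2 ∧ (p3 ∧ ¬p3)).
  branch 1 (add F (((p1 → p1) ∨ (¬p2 ∨ p2)) → (p3 ∨ p2))):
    F (((p1 → p1) ∨ (¬p2 ∨ p2)) → (p3 ∨ p2)): α-rule — add T ((p1 → p1) ∨ (¬p2 ∨ p2)), F (p3 ∨ p2).
    F (p3 ∨ p2): α-rule — add F p3, F p2.
    T ((p1 → p1) ∨ (¬p2 ∨ p2)): β-rule — branch into T (p1 → p1)  //  T (¬p2 ∨ p2).
      branch 1.1 (add T (p1 → p1)):
        T (p1 → p1): β-rule — branch into F p1  //  T p1.
          branch 1.1.1 (add F p1):
            ○ open, literals {p1=false, p2=false, p3=false}.
          branch 1.1.2 (add T p1):
            ○ open, literals {p1=true, p2=false, p3=false}.
      branch 1.2 (add T (¬p2 ∨ p2)):
        T (¬p2 ∨ p2): β-rule — branch into T ¬p2  //  T p2.
          branch 1.2.1 (add T ¬p2):
            ○ open, literals {p2=false, p3=false}.
          branch 1.2.2 (add T p2):
            × closes — contains both p2 and ¬p2.
  branch 2 (add T (p2 ∧ (p3 ∧ ¬p3))):
    T (p2 ∧ (p3 ∧ ¬p3)): α-rule — add T p2, T (p3 ∧ ¬p3).
    T (p3 ∧ ¬p3): α-rule — add T p3, T ¬p3.
    × closes — contains both p3 and ¬p3.
2 branches closed, 3 open.
Each open branch fixes some atoms; the unmentioned ones are free. Counting distinct full assignments: branch {p1=false, p2=false, p3=false} (none free) contributes 1 new; branch {p1=true, p2=false, p3=false} (none free) contributes 1 new; branch {p2=false, p3=false} (p1) contributes 0 new. Total: 2.

2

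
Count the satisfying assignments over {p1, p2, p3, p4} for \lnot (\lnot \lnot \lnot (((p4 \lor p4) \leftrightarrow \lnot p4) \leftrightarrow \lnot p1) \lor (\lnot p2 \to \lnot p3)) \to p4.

15

Initial set: {(\lnot (\lnot \lnot \lnot (((p4 \lor p4) \leftrightarrow \lnot p4) \leftrightarrow \lnot p1) \lor (\lnot p2 \to \lnot p3)) \to p4)}.
(\lnot (\lnot \lnot \lnot (((p4 \lor p4) \leftrightarrow \lnot p4) \leftrightarrow \lnot p1) \lor (\lnot p2 \to \lnot p3)) \to p4): β-rule — branch into \lnot \lnot (\lnot \lnot \lnot (((p4 \lor p4) \leftrightarrow \lnot p4) \leftrightarrow \lnot p1) \lor (\lnot p2 \to \lnot p3))  //  p4.
  branch 1 (add \lnot \lnot (\lnot \lnot \lnot (((p4 \lor p4) \leftrightarrow \lnot p4) \leftrightarrow \lnot p1) \lor (\lnot p2 \to \lnot p3))):
    \lnot \lnot (\lnot \lnot \lnot (((p4 \lor p4) \leftrightarrow \lnot p4) \leftrightarrow \lnot p1) \lor (\lnot p2 \to \lnot p3)): β-rule — branch into \lnot \lnot \lnot (((p4 \lor p4) \leftrightarrow \lnot p4) \leftrightarrow \lnot p1)  //  (\lnot p2 \to \lnot p3).
      branch 1.1 (add \lnot \lnot \lnot (((p4 \lor p4) \leftrightarrow \lnot p4) \leftrightarrow \lnot p1)):
        \lnot \lnot \lnot (((p4 \lor p4) \leftrightarrow \lnot p4) \leftrightarrow \lnot p1): drop double negation, giving \lnot (((p4 \lor p4) \leftrightarrow \lnot p4) \leftrightarrow \lnot p1).
        \lnot (((p4 \lor p4) \leftrightarrow \lnot p4) \leftrightarrow \lnot p1): β-rule — branch into ((p4 \lor p4) \leftrightarrow \lnot p4), \lnot \lnot p1  //  \lnot ((p4 \lor p4) \leftrightarrow \lnot p4), \lnot p1.
          branch 1.1.1 (add ((p4 \lor p4) \leftrightarrow \lnot p4), \lnot \lnot p1):
            ((p4 \lor p4) \leftrightarrow \lnot p4): β-rule — branch into (p4 \lor p4), \lnot p4  //  \lnot (p4 \lor p4), \lnot \lnot p4.
              branch 1.1.1.1 (add (p4 \lor p4), \lnot p4):
                (p4 \lor p4): β-rule — branch into p4  //  p4.
                  branch 1.1.1.1.1 (add p4):
                    × closes — contains both p4 and \lnot p4.
                  branch 1.1.1.1.2 (add p4):
                    × closes — contains both p4 and \lnot p4.
              branch 1.1.1.2 (add \lnot (p4 \lor p4), \lnot \lnot p4):
                \lnot (p4 \lor p4): α-rule — add \lnot p4, \lnot p4.
                × closes — contains both p4 and \lnot p4.
          branch 1.1.2 (add \lnot ((p4 \lor p4) \leftrightarrow \lnot p4), \lnot p1):
            \lnot ((p4 \lor p4) \leftrightarrow \lnot p4): β-rule — branch into (p4 \lor p4), \lnot \lnot p4  //  \lnot (p4 \lor p4), \lnot p4.
              branch 1.1.2.1 (add (p4 \lor p4), \lnot \lnot p4):
                (p4 \lor p4): β-rule — branch into p4  //  p4.
                  branch 1.1.2.1.1 (add p4):
                    ○ open, literals {p1=false, p4=true}.
                  branch 1.1.2.1.2 (add p4):
                    ○ open, literals {p1=false, p4=true}.
              branch 1.1.2.2 (add \lnot (p4 \lor p4), \lnot p4):
                \lnot (p4 \lor p4): α-rule — add \lnot p4, \lnot p4.
                ○ open, literals {p1=false, p4=false}.
      branch 1.2 (add (\lnot p2 \to \lnot p3)):
        (\lnot p2 \to \lnot p3): β-rule — branch into \lnot \lnot p2  //  \lnot p3.
          branch 1.2.1 (add \lnot \lnot p2):
            ○ open, literals {p2=true}.
          branch 1.2.2 (add \lnot p3):
            ○ open, literals {p3=false}.
  branch 2 (add p4):
    ○ open, literals {p4=true}.
3 branches closed, 6 open.
Each open branch fixes some atoms; the unmentioned ones are free. Counting distinct full assignments: branch {p1=false, p4=true} (p2, p3) contributes 4 new; branch {p1=false, p4=true} (p2, p3) contributes 0 new; branch {p1=false, p4=false} (p2, p3) contributes 4 new; branch {p2=true} (p1, p3, p4) contributes 4 new; branch {p3=false} (p1, p2, p4) contributes 2 new; branch {p4=true} (p1, p2, p3) contributes 1 new. Total: 15.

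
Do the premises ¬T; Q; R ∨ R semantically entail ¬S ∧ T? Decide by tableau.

Initial set: {¬T; Q; (R ∨ R); ¬(¬S ∧ T)}.
(R ∨ R): β-rule — branch into R  //  R.
  branch 1 (add R):
    ¬(¬S ∧ T): β-rule — branch into ¬¬S  //  ¬T.
      branch 1.1 (add ¬¬S):
        ○ open, literals {Q=true, R=true, S=true, T=false}.
      branch 1.2 (add ¬T):
        ○ open, literals {Q=true, R=true, T=false}.
  branch 2 (add R):
    ¬(¬S ∧ T): β-rule — branch into ¬¬S  //  ¬T.
      branch 2.1 (add ¬¬S):
        ○ open, literals {Q=true, R=true, S=true, T=false}.
      branch 2.2 (add ¬T):
        ○ open, literals {Q=true, R=true, T=false}.
0 branches closed, 4 open.
An open branch gives a countermodel: Q=true, R=true, S=true, T=false (unmentioned atoms arbitrary); the premises hold there but the conclusion fails.

No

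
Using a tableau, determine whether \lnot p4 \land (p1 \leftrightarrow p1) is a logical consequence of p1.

No

Initial set: {T p1; F (\lnot p4 \land (p1 \leftrightarrow p1))}.
F (\lnot p4 \land (p1 \leftrightarrow p1)): β-rule — branch into F \lnot p4  //  F (p1 \leftrightarrow p1).
  branch 1 (add F \lnot p4):
    ○ open, literals {p1=T, p4=T}.
  branch 2 (add F (p1 \leftrightarrow p1)):
    F (p1 \leftrightarrow p1): β-rule — branch into T p1, F p1  //  F p1, T p1.
      branch 2.1 (add T p1, F p1):
        × closes — contains both p1 and \lnot p1.
      branch 2.2 (add F p1, T p1):
        × closes — contains both p1 and \lnot p1.
2 branches closed, 1 open.
An open branch gives a countermodel: p1=T, p4=T (unmentioned atoms arbitrary); the premises hold there but the conclusion fails.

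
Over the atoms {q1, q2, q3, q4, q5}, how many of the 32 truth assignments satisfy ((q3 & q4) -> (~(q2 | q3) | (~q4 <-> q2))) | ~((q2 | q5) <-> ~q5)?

30

Initial set: {T (((q3 & q4) -> (~(q2 | q3) | (~q4 <-> q2))) | ~((q2 | q5) <-> ~q5))}.
T (((q3 & q4) -> (~(q2 | q3) | (~q4 <-> q2))) | ~((q2 | q5) <-> ~q5)): β-rule — branch into T ((q3 & q4) -> (~(q2 | q3) | (~q4 <-> q2)))  //  T ~((q2 | q5) <-> ~q5).
  branch 1 (add T ((q3 & q4) -> (~(q2 | q3) | (~q4 <-> q2)))):
    T ((q3 & q4) -> (~(q2 | q3) | (~q4 <-> q2))): β-rule — branch into F (q3 & q4)  //  T (~(q2 | q3) | (~q4 <-> q2)).
      branch 1.1 (add F (q3 & q4)):
        F (q3 & q4): β-rule — branch into F q3  //  F q4.
          branch 1.1.1 (add F q3):
            ○ open, literals {q3=false}.
          branch 1.1.2 (add F q4):
            ○ open, literals {q4=false}.
      branch 1.2 (add T (~(q2 | q3) | (~q4 <-> q2))):
        T (~(q2 | q3) | (~q4 <-> q2)): β-rule — branch into T ~(q2 | q3)  //  T (~q4 <-> q2).
          branch 1.2.1 (add T ~(q2 | q3)):
            T ~(q2 | q3): α-rule — add F q2, F q3.
            ○ open, literals {q2=false, q3=false}.
          branch 1.2.2 (add T (~q4 <-> q2)):
            T (~q4 <-> q2): β-rule — branch into T ~q4, T q2  //  F ~q4, F q2.
              branch 1.2.2.1 (add T ~q4, T q2):
                ○ open, literals {q2=true, q4=false}.
              branch 1.2.2.2 (add F ~q4, F q2):
                ○ open, literals {q2=false, q4=true}.
  branch 2 (add T ~((q2 | q5) <-> ~q5)):
    T ~((q2 | q5) <-> ~q5): β-rule — branch into T (q2 | q5), F ~q5  //  F (q2 | q5), T ~q5.
      branch 2.1 (add T (q2 | q5), F ~q5):
        T (q2 | q5): β-rule — branch into T q2  //  T q5.
          branch 2.1.1 (add T q2):
            ○ open, literals {q2=true, q5=true}.
          branch 2.1.2 (add T q5):
            ○ open, literals {q5=true}.
      branch 2.2 (add F (q2 | q5), T ~q5):
        F (q2 | q5): α-rule — add F q2, F q5.
        ○ open, literals {q2=false, q5=false}.
0 branches closed, 8 open.
Each open branch fixes some atoms; the unmentioned ones are free. Counting distinct full assignments: branch {q3=false} (q1, q2, q4, q5) contributes 16 new; branch {q4=false} (q1, q2, q3, q5) contributes 8 new; branch {q2=false, q3=false} (q1, q4, q5) contributes 0 new; branch {q2=true, q4=false} (q1, q3, q5) contributes 0 new; branch {q2=false, q4=true} (q1, q3, q5) contributes 4 new; branch {q2=true, q5=true} (q1, q3, q4) contributes 2 new; branch {q5=true} (q1, q2, q3, q4) contributes 0 new; branch {q2=false, q5=false} (q1, q3, q4) contributes 0 new. Total: 30.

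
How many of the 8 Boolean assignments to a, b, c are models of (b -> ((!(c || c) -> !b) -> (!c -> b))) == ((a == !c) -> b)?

Initial set: {((b -> ((!(c || c) -> !b) -> (!c -> b))) == ((a == !c) -> b))}.
((b -> ((!(c || c) -> !b) -> (!c -> b))) == ((a == !c) -> b)): β-rule — branch into (b -> ((!(c || c) -> !b) -> (!c -> b))), ((a == !c) -> b)  //  !(b -> ((!(c || c) -> !b) -> (!c -> b))), !((a == !c) -> b).
  branch 1 (add (b -> ((!(c || c) -> !b) -> (!c -> b))), ((a == !c) -> b)):
    (b -> ((!(c || c) -> !b) -> (!c -> b))): β-rule — branch into !b  //  ((!(c || c) -> !b) -> (!c -> b)).
      branch 1.1 (add !b):
        ((a == !c) -> b): β-rule — branch into !(a == !c)  //  b.
          branch 1.1.1 (add !(a == !c)):
            !(a == !c): β-rule — branch into a, !!c  //  !a, !c.
              branch 1.1.1.1 (add a, !!c):
                ○ open, literals {a=1, b=0, c=1}.
              branch 1.1.1.2 (add !a, !c):
                ○ open, literals {a=0, b=0, c=0}.
          branch 1.1.2 (add b):
            × closes — contains both b and !b.
      branch 1.2 (add ((!(c || c) -> !b) -> (!c -> b))):
        ((a == !c) -> b): β-rule — branch into !(a == !c)  //  b.
          branch 1.2.1 (add !(a == !c)):
            ((!(c || c) -> !b) -> (!c -> b)): β-rule — branch into !(!(c || c) -> !b)  //  (!c -> b).
              branch 1.2.1.1 (add !(!(c || c) -> !b)):
                !(!(c || c) -> !b): α-rule — add !(c || c), !!b.
                !(c || c): α-rule — add !c, !c.
                !(a == !c): β-rule — branch into a, !!c  //  !a, !c.
                  branch 1.2.1.1.1 (add a, !!c):
                    × closes — contains both c and !c.
                  branch 1.2.1.1.2 (add !a, !c):
                    ○ open, literals {a=0, b=1, c=0}.
              branch 1.2.1.2 (add (!c -> b)):
                !(a == !c): β-rule — branch into a, !!c  //  !a, !c.
                  branch 1.2.1.2.1 (add a, !!c):
                    (!c -> b): β-rule — branch into !!c  //  b.
                      branch 1.2.1.2.1.1 (add !!c):
                        ○ open, literals {a=1, c=1}.
                      branch 1.2.1.2.1.2 (add b):
                        ○ open, literals {a=1, b=1, c=1}.
                  branch 1.2.1.2.2 (add !a, !c):
                    (!c -> b): β-rule — branch into !!c  //  b.
                      branch 1.2.1.2.2.1 (add !!c):
                        × closes — contains both c and !c.
                      branch 1.2.1.2.2.2 (add b):
                        ○ open, literals {a=0, b=1, c=0}.
          branch 1.2.2 (add b):
            ((!(c || c) -> !b) -> (!c -> b)): β-rule — branch into !(!(c || c) -> !b)  //  (!c -> b).
              branch 1.2.2.1 (add !(!(c || c) -> !b)):
                !(!(c || c) -> !b): α-rule — add !(c || c), !!b.
                !(c || c): α-rule — add !c, !c.
                ○ open, literals {b=1, c=0}.
              branch 1.2.2.2 (add (!c -> b)):
                (!c -> b): β-rule — branch into !!c  //  b.
                  branch 1.2.2.2.1 (add !!c):
                    ○ open, literals {b=1, c=1}.
                  branch 1.2.2.2.2 (add b):
                    ○ open, literals {b=1}.
  branch 2 (add !(b -> ((!(c || c) -> !b) -> (!c -> b))), !((a == !c) -> b)):
    !(b -> ((!(c || c) -> !b) -> (!c -> b))): α-rule — add b, !((!(c || c) -> !b) -> (!c -> b)).
    !((a == !c) -> b): α-rule — add (a == !c), !b.
    × closes — contains both b and !b.
4 branches closed, 9 open.
Each open branch fixes some atoms; the unmentioned ones are free. Counting distinct full assignments: branch {a=1, b=0, c=1} (none free) contributes 1 new; branch {a=0, b=0, c=0} (none free) contributes 1 new; branch {a=0, b=1, c=0} (none free) contributes 1 new; branch {a=1, c=1} (b) contributes 1 new; branch {a=1, b=1, c=1} (none free) contributes 0 new; branch {a=0, b=1, c=0} (none free) contributes 0 new; branch {b=1, c=0} (a) contributes 1 new; branch {b=1, c=1} (a) contributes 1 new; branch {b=1} (a, c) contributes 0 new. Total: 6.

6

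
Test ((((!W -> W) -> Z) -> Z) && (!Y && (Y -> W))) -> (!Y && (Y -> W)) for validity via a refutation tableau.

Assume the negation and expand:
Initial set: {!(((((!W -> W) -> Z) -> Z) && (!Y && (Y -> W))) -> (!Y && (Y -> W)))}.
!(((((!W -> W) -> Z) -> Z) && (!Y && (Y -> W))) -> (!Y && (Y -> W))): α-rule — add ((((!W -> W) -> Z) -> Z) && (!Y && (Y -> W))), !(!Y && (Y -> W)).
((((!W -> W) -> Z) -> Z) && (!Y && (Y -> W))): α-rule — add (((!W -> W) -> Z) -> Z), (!Y && (Y -> W)).
(!Y && (Y -> W)): α-rule — add !Y, (Y -> W).
!(!Y && (Y -> W)): β-rule — branch into !!Y  //  !(Y -> W).
  branch 1 (add !!Y):
    × closes — contains both Y and !Y.
  branch 2 (add !(Y -> W)):
    !(Y -> W): α-rule — add Y, !W.
    × closes — contains both Y and !Y.
All 2 branches close.
Every branch closed, so the negation is unsatisfiable and the formula is valid.

Valid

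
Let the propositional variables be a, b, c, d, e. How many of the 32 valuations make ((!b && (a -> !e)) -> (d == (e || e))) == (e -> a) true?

Initial set: {(((!b && (a -> !e)) -> (d == (e || e))) == (e -> a))}.
(((!b && (a -> !e)) -> (d == (e || e))) == (e -> a)): β-rule — branch into ((!b && (a -> !e)) -> (d == (e || e))), (e -> a)  //  !((!b && (a -> !e)) -> (d == (e || e))), !(e -> a).
  branch 1 (add ((!b && (a -> !e)) -> (d == (e || e))), (e -> a)):
    ((!b && (a -> !e)) -> (d == (e || e))): β-rule — branch into !(!b && (a -> !e))  //  (d == (e || e)).
      branch 1.1 (add !(!b && (a -> !e))):
        (e -> a): β-rule — branch into !e  //  a.
          branch 1.1.1 (add !e):
            !(!b && (a -> !e)): β-rule — branch into !!b  //  !(a -> !e).
              branch 1.1.1.1 (add !!b):
                ○ open, literals {b=true, e=false}.
              branch 1.1.1.2 (add !(a -> !e)):
                !(a -> !e): α-rule — add a, !!e.
                × closes — contains both e and !e.
          branch 1.1.2 (add a):
            !(!b && (a -> !e)): β-rule — branch into !!b  //  !(a -> !e).
              branch 1.1.2.1 (add !!b):
                ○ open, literals {a=true, b=true}.
              branch 1.1.2.2 (add !(a -> !e)):
                !(a -> !e): α-rule — add a, !!e.
                ○ open, literals {a=true, e=true}.
      branch 1.2 (add (d == (e || e))):
        (e -> a): β-rule — branch into !e  //  a.
          branch 1.2.1 (add !e):
            (d == (e || e)): β-rule — branch into d, (e || e)  //  !d, !(e || e).
              branch 1.2.1.1 (add d, (e || e)):
                (e || e): β-rule — branch into e  //  e.
                  branch 1.2.1.1.1 (add e):
                    × closes — contains both e and !e.
                  branch 1.2.1.1.2 (add e):
                    × closes — contains both e and !e.
              branch 1.2.1.2 (add !d, !(e || e)):
                !(e || e): α-rule — add !e, !e.
                ○ open, literals {d=false, e=false}.
          branch 1.2.2 (add a):
            (d == (e || e)): β-rule — branch into d, (e || e)  //  !d, !(e || e).
              branch 1.2.2.1 (add d, (e || e)):
                (e || e): β-rule — branch into e  //  e.
                  branch 1.2.2.1.1 (add e):
                    ○ open, literals {a=true, d=true, e=true}.
                  branch 1.2.2.1.2 (add e):
                    ○ open, literals {a=true, d=true, e=true}.
              branch 1.2.2.2 (add !d, !(e || e)):
                !(e || e): α-rule — add !e, !e.
                ○ open, literals {a=true, d=false, e=false}.
  branch 2 (add !((!b && (a -> !e)) -> (d == (e || e))), !(e -> a)):
    !((!b && (a -> !e)) -> (d == (e || e))): α-rule — add (!b && (a -> !e)), !(d == (e || e)).
    !(e -> a): α-rule — add e, !a.
    (!b && (a -> !e)): α-rule — add !b, (a -> !e).
    !(d == (e || e)): β-rule — branch into d, !(e || e)  //  !d, (e || e).
      branch 2.1 (add d, !(e || e)):
        !(e || e): α-rule — add !e, !e.
        × closes — contains both e and !e.
      branch 2.2 (add !d, (e || e)):
        (a -> !e): β-rule — branch into !a  //  !e.
          branch 2.2.1 (add !a):
            (e || e): β-rule — branch into e  //  e.
              branch 2.2.1.1 (add e):
                ○ open, literals {a=false, b=false, d=false, e=true}.
              branch 2.2.1.2 (add e):
                ○ open, literals {a=false, b=false, d=false, e=true}.
          branch 2.2.2 (add !e):
            × closes — contains both e and !e.
5 branches closed, 9 open.
Each open branch fixes some atoms; the unmentioned ones are free. Counting distinct full assignments: branch {b=true, e=false} (a, c, d) contributes 8 new; branch {a=true, b=true} (c, d, e) contributes 4 new; branch {a=true, e=true} (b, c, d) contributes 4 new; branch {d=false, e=false} (a, b, c) contributes 4 new; branch {a=true, d=true, e=true} (b, c) contributes 0 new; branch {a=true, d=true, e=true} (b, c) contributes 0 new; branch {a=true, d=false, e=false} (b, c) contributes 0 new; branch {a=false, b=false, d=false, e=true} (c) contributes 2 new; branch {a=false, b=false, d=false, e=true} (c) contributes 0 new. Total: 22.

22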